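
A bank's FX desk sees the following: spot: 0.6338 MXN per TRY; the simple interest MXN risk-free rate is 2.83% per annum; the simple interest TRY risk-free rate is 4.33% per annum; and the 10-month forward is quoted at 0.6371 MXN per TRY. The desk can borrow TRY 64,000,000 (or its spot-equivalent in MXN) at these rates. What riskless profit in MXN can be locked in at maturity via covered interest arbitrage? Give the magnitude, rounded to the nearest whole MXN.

T = 10/12 years.
Route A — deposit TRY, sell forward: 64,000,000 × 1.0360833333 × 0.6371 = MXN 42,245,676.27.
Route B — convert at spot, deposit MXN: 64,000,000 × 0.6338 × 1.0235833333 = MXN 41,519,815.47.
The quoted forward overvalues TRY, so borrow MXN, buy TRY at spot, deposit the TRY at 4.33%, and sell the proceeds forward at 0.6371.
Profit = 42,245,676.27 − 41,519,815.47 = MXN 725,861.

MXN 725,861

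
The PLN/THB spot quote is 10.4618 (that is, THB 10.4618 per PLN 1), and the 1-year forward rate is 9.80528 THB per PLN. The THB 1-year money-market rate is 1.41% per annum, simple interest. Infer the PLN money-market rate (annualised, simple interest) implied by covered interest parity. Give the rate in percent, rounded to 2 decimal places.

8.20%

T = 1 year.
CIP gives F = S · g_THB/g_PLN, so g_THB/g_PLN = 9.80528/10.4618 = 0.9372460.
The THB side grows by 1 + 0.0141×1 = 1.014100.
That pins the PLN growth at 1.0819998.
r = (1.0819998 − 1)/1 = 0.082000 → 8.20%.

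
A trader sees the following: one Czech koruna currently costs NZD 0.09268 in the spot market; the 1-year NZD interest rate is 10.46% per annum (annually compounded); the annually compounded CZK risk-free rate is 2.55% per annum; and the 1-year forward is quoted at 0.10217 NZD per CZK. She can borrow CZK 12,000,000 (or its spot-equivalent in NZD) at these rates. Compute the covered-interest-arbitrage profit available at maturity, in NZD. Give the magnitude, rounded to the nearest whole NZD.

T = 1 year.
Invest the CZK and cover forward: 12,000,000 × 1.025500 × 0.10217 = NZD 1,257,304.02.
Convert at spot and invest in NZD: 12,000,000 × 0.09268 × 1.104600 = NZD 1,228,491.94.
The quoted forward overvalues CZK, so borrow NZD, buy CZK at spot, deposit the CZK at 2.55%, and sell the proceeds forward at 0.10217.
Arbitrage profit = |1,257,304.02 − 1,228,491.94| = NZD 28,812.

NZD 28,812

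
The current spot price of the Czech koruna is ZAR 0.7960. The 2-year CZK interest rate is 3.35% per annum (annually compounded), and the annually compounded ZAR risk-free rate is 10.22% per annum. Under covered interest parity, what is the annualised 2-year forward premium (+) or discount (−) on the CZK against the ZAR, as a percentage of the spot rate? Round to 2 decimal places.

+6.87%

T = 2 years.
No-arbitrage forward: 0.796 × 1.2148448 / 1.0681223 = 0.9053425 ZAR/CZK.
Annualised premium = (F − S)/S × (1/T) = (0.9053425 − 0.796)/0.796 ÷ 2 = 6.87%.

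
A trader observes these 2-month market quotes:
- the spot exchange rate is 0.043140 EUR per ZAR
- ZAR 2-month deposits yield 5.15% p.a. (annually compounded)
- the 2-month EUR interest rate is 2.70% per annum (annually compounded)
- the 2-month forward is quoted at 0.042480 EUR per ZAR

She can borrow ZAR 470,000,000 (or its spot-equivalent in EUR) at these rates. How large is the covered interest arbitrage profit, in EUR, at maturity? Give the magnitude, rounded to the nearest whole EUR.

EUR 232,626

T = 2/12 years.
Route A — deposit ZAR, sell forward: 470,000,000 × 1.0084047425 × 0.042480 = EUR 20,133,405.73.
Route B — convert at spot, deposit EUR: 470,000,000 × 0.043140 × 1.0044501947 = EUR 20,366,031.26.
The quoted forward undervalues ZAR, so borrow ZAR, convert to EUR at spot, deposit the EUR at 2.70%, and buy ZAR forward at 0.042480 to cover the loan.
Profit = 20,366,031.26 − 20,133,405.73 = EUR 232,626.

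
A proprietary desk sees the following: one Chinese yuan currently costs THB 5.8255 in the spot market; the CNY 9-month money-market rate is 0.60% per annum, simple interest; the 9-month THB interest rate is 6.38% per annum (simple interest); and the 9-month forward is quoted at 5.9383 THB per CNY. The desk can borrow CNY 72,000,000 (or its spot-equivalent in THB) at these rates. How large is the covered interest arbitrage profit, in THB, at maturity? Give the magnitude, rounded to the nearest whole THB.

T = 9/12 years.
Route A — deposit CNY, sell forward: 72,000,000 × 1.004500 × 5.9383 = THB 429,481,609.20.
Route B — convert at spot, deposit THB: 72,000,000 × 5.8255 × 1.047850 = THB 439,506,012.60.
The quoted forward undervalues CNY, so borrow CNY, convert to THB at spot, deposit the THB at 6.38%, and buy CNY forward at 5.9383 to cover the loan.
Profit = 439,506,012.60 − 429,481,609.20 = THB 10,024,403.

THB 10,024,403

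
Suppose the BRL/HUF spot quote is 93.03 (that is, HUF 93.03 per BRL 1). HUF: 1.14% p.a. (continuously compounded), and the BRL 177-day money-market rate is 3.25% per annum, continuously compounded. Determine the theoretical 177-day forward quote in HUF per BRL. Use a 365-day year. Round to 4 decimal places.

T = 177/365 years.
HUF growth factor: e^(0.0114×177/365) = 1.00554353.
Growth of 1 BRL over T: e^(0.0325×177/365) = 1.01588512.
CIP: F = S · (grow HUF)/(grow BRL) = 93.03 × 1.00554353/1.01588512 = 92.082966 HUF per BRL.

92.0830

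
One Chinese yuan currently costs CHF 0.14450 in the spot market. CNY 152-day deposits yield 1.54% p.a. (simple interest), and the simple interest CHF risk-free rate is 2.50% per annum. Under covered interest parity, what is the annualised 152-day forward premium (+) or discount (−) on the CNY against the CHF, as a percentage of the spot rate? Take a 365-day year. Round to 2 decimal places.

+0.95%

T = 152/365 years.
No-arbitrage forward: 0.1445 × 1.010411 / 1.0064132 = 0.14507400 CHF/CNY.
Annualised premium = (F − S)/S × (1/T) = (0.14507400 − 0.1445)/0.1445 ÷ (152/365) = 0.95%.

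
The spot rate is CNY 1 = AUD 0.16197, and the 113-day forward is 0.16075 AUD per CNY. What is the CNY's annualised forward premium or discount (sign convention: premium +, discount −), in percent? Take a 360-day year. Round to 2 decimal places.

-2.40%

T = 113/360 years.
CNY trades forward at -0.75323% vs spot over the period.
Per annum: -0.0075323 / (113/360) = -0.023997 = -2.40%.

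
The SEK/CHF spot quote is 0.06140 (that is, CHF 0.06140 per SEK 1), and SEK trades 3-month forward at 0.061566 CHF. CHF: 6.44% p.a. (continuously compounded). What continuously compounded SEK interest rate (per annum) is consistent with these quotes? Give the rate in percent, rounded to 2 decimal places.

5.36%

T = 3/12 years.
F/S = 0.061566/0.0614 = 1.0027036 = (growth of CHF) / (growth of SEK).
The CHF side grows by e^(0.0644×3/12) = 1.0162303.
So the SEK growth factor = 1.0134902.
r = ln(1.0134902)/(3/12) = 0.053600 → 5.36%.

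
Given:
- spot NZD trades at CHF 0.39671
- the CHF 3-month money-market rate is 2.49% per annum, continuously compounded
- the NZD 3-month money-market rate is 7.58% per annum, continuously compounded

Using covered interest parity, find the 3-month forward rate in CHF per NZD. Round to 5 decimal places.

0.39169

T = 3/12 years.
Growth of 1 CHF over T: e^(0.0249×3/12) = 1.0062444.
Growth of 1 NZD over T: e^(0.0758×3/12) = 1.0191307.
Forward (CHF per NZD) = 0.39671 × 1.0062444 / 1.0191307 = 0.3916938.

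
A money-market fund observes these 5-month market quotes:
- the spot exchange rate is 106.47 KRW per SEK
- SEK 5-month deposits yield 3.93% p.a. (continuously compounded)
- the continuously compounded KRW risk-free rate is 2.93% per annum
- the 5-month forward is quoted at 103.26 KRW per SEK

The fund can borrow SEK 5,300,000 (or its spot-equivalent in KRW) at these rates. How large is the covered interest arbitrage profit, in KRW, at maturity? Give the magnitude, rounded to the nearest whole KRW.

KRW 14,908,823

T = 5/12 years.
Keep in SEK, deliver into the forward: 5,300,000·1.01650980512·103.26 = KRW 556,313,453.13.
Swap to KRW now, deposit: 5,300,000·106.47·1.01228315922 = KRW 571,222,276.20.
The quoted forward undervalues SEK, so borrow SEK, convert to KRW at spot, deposit the KRW at 2.93%, and buy SEK forward at 103.26 to cover the loan.
Profit = 571,222,276.20 − 556,313,453.13 = KRW 14,908,823.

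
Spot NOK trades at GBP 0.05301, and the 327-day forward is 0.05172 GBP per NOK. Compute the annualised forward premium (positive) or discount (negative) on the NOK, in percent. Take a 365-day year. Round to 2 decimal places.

T = 327/365 years.
(F − S)/S = (0.05172 − 0.05301)/0.05301 = -0.0243350.
Per annum: -0.0243350 / (327/365) = -0.027163 = -2.72%.

-2.72%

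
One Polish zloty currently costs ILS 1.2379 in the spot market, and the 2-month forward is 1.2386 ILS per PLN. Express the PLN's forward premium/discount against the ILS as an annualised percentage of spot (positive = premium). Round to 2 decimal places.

+0.34%

T = 2/12 years.
(F − S)/S = (1.2386 − 1.2379)/1.2379 = 0.0005655.
×(1/T) gives 0.34% p.a.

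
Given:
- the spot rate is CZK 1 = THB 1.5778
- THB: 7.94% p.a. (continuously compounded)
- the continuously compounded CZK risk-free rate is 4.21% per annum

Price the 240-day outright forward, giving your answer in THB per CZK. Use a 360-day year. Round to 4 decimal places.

T = 240/360 years.
Growth of 1 THB over T: e^(0.0794×240/360) = 1.0543594.
CZK accumulates by e^(0.0421×240/360) = 1.0284642.
Forward (THB per CZK) = 1.5778 × 1.0543594 / 1.0284642 = 1.617527.

1.6175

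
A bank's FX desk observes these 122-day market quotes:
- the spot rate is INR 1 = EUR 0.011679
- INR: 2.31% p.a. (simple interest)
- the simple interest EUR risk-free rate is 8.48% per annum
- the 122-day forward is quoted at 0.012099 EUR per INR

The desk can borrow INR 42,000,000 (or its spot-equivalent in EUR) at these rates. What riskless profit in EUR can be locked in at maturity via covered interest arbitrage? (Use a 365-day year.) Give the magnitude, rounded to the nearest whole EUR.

EUR 7,660

T = 122/365 years.
Keep in INR, deliver into the forward: 42,000,000·1.0077211·0.012099 = EUR 512,081.54.
Swap to EUR now, deposit: 42,000,000·0.011679·1.02834411 = EUR 504,421.30.
The quoted forward overvalues INR, so borrow EUR, buy INR at spot, deposit the INR at 2.31%, and sell the proceeds forward at 0.012099.
Arbitrage profit = |512,081.54 − 504,421.30| = EUR 7,660.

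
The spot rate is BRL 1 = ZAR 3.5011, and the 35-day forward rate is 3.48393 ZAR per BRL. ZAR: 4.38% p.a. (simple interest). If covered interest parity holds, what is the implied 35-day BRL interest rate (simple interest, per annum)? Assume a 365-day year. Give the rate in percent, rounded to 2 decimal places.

9.54%

T = 35/365 years.
CIP gives F = S · g_ZAR/g_BRL, so g_ZAR/g_BRL = 3.48393/3.5011 = 0.9950958.
The ZAR side grows by 1 + 0.0438×35/365 = 1.004200.
So the BRL growth factor = 1.0091491.
(1.0091491 − 1)/T = 0.095412, i.e. 9.54%.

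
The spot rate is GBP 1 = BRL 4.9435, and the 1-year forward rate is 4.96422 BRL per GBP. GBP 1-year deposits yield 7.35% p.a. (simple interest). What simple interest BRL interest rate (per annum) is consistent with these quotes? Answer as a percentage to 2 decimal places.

7.80%

T = 1 year.
By CIP, F/S equals the BRL-to-GBP growth ratio: 4.96422/4.9435 = 1.0041914.
GBP growth factor: 1 + 0.0735×1 = 1.073500.
That pins the BRL growth at 1.0779995.
r = (1.0779995 − 1)/1 = 0.077999 → 7.80%.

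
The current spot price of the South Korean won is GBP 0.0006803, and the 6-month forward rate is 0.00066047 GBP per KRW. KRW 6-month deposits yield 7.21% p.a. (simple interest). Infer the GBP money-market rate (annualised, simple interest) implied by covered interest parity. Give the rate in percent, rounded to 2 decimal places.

1.17%

T = 6/12 years.
F/S = 0.00066047/0.0006803 = 0.9708511 = (growth of GBP) / (growth of KRW).
KRW growth factor: 1 + 0.0721×6/12 = 1.036050.
So the GBP growth factor = 1.0058503.
r = (1.0058503 − 1)/(6/12) = 0.011701 → 1.17%.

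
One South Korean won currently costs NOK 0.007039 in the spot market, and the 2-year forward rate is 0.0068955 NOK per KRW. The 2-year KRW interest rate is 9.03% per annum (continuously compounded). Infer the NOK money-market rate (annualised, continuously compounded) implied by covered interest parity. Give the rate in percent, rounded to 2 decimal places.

8.00%

T = 2 years.
CIP gives F = S · g_NOK/g_KRW, so g_NOK/g_KRW = 0.0068955/0.007039 = 0.9796136.
The KRW side grows by e^(0.0903×2) = 1.1979359.
That pins the NOK growth at 1.1735143.
r = ln(1.1735143)/2 = 0.080001 → 8.00%.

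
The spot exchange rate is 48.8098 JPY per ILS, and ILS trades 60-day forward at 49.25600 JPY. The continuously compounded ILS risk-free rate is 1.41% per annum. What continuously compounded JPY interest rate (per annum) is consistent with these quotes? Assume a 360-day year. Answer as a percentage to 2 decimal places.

T = 60/360 years.
By CIP, F/S equals the JPY-to-ILS growth ratio: 49.256/48.8098 = 1.0091416.
The ILS side grows by e^(0.0141×60/360) = 1.0023528.
Hence g_JPY = 1.0115159.
r = ln(1.0115159)/(60/360) = 0.068701 → 6.87%.

6.87%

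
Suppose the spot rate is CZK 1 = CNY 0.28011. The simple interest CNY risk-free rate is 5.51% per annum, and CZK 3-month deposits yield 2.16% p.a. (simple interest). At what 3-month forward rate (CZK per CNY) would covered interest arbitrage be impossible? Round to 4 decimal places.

3.5405

T = 3/12 years.
Growth of 1 CNY over T: 1 + 0.0551×3/12 = 1.013775.
Growth of 1 CZK over T: 1 + 0.0216×3/12 = 1.005400.
So F = 0.28011 × 1.013775 / 1.005400 = 0.2824433 (CNY/CZK).
Quoted the other way: 1/0.2824433 = 3.5405 CZK per CNY.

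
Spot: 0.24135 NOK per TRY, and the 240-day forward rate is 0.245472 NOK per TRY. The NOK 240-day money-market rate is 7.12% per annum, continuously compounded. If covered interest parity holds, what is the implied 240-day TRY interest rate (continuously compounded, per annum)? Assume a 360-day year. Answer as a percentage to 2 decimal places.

4.58%

T = 240/360 years.
By CIP, F/S equals the NOK-to-TRY growth ratio: 0.245472/0.24135 = 1.0170789.
NOK growth factor: e^(0.0712×240/360) = 1.0486112.
So the TRY growth factor = 1.0310028.
Take logs: ln 1.0310028 / (240/360) = 0.045798, so 4.58%.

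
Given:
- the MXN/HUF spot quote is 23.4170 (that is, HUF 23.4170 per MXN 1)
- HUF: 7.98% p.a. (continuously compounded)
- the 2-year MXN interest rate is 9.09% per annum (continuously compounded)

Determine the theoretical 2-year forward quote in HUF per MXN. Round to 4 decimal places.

22.9029

T = 2 years.
Growth of 1 HUF over T: e^(0.0798×2) = 1.17304156.
MXN accumulates by e^(0.0909×2) = 1.1993743.
So F = 23.417 × 1.17304156 / 1.1993743 = 22.902870 (HUF/MXN).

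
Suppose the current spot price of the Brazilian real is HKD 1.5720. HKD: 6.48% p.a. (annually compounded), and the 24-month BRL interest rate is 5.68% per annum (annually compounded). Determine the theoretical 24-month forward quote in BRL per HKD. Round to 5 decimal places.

0.62661

T = 2 years.
HKD growth factor: (1 + 0.0648)^2 = 1.133799.
BRL growth factor: (1 + 0.0568)^2 = 1.1168262.
CIP: F = S · (grow HKD)/(grow BRL) = 1.572 × 1.133799/1.1168262 = 1.595890 HKD per BRL.
Quoted the other way: 1/1.595890 = 0.62661 BRL per HKD.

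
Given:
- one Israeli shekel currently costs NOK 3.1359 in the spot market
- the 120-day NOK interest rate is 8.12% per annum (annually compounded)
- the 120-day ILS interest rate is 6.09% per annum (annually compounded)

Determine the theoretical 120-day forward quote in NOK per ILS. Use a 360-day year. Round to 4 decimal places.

T = 120/360 years.
NOK growth factor: (1 + 0.0812)^(120/360) = 1.0263654.
ILS accumulates by (1 + 0.0609)^(120/360) = 1.0199013.
So F = 3.1359 × 1.0263654 / 1.0199013 = 3.155775 (NOK/ILS).

3.1558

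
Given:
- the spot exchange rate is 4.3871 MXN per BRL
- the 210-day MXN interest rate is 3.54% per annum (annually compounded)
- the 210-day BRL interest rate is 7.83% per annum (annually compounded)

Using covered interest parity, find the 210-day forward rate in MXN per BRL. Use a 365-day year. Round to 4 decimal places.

T = 210/365 years.
Growth of 1 MXN over T: (1 + 0.0354)^(210/365) = 1.0202166.
BRL accumulates by (1 + 0.0783)^(210/365) = 1.0443269.
CIP: F = S · (grow MXN)/(grow BRL) = 4.3871 × 1.0202166/1.0443269 = 4.285815 MXN per BRL.

4.2858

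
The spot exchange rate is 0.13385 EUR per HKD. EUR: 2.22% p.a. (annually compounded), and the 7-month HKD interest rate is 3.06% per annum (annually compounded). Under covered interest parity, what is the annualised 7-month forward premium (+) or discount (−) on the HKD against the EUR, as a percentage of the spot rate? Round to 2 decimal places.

-0.82%

T = 7/12 years.
F = S · g_EUR/g_HKD = 0.13385 × 1.0128907/1.0177378 = 0.13321252.
Annualised premium = (F − S)/S × (1/T) = (0.13321252 − 0.13385)/0.13385 ÷ (7/12) = -0.82%.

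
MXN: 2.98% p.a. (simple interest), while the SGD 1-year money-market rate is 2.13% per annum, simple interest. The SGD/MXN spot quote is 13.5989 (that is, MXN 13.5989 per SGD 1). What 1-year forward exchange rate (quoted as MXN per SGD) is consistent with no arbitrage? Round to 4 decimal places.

T = 1 year.
Growth of 1 MXN over T: 1 + 0.0298×1 = 1.029800.
SGD growth factor: 1 + 0.0213×1 = 1.021300.
So F = 13.5989 × 1.029800 / 1.021300 = 13.712080 (MXN/SGD).

13.7121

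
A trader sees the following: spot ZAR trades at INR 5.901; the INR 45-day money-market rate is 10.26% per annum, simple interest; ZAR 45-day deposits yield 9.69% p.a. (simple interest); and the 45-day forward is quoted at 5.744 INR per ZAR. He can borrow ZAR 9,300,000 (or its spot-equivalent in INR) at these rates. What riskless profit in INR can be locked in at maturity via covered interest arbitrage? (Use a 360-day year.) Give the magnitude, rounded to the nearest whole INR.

T = 45/360 years.
Invest the ZAR and cover forward: 9,300,000 × 1.0121125 × 5.744 = INR 54,066,240.06.
Convert at spot and invest in INR: 9,300,000 × 5.901 × 1.012825 = INR 55,583,127.02.
The quoted forward undervalues ZAR, so borrow ZAR, convert to INR at spot, deposit the INR at 10.26%, and buy ZAR forward at 5.744 to cover the loan.
The gap between the two covered legs is INR 1,516,887.

INR 1,516,887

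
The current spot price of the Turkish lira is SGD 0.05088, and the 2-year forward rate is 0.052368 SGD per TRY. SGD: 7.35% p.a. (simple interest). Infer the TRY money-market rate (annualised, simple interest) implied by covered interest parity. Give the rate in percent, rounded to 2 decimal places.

5.72%

T = 2 years.
CIP gives F = S · g_SGD/g_TRY, so g_SGD/g_TRY = 0.052368/0.05088 = 1.0292453.
SGD growth factor: 1 + 0.0735×2 = 1.147000.
That pins the TRY growth at 1.1144088.
r = (1.1144088 − 1)/2 = 0.057204 → 5.72%.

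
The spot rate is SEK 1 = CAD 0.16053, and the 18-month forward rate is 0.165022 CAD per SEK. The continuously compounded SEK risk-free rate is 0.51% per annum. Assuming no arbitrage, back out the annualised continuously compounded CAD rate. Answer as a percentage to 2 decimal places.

2.35%

T = 18/12 years.
By CIP, F/S equals the CAD-to-SEK growth ratio: 0.165022/0.16053 = 1.0279823.
The SEK side grows by e^(0.0051×18/12) = 1.0076793.
So the CAD growth factor = 1.0358765.
r = ln(1.0358765)/(18/12) = 0.023499 → 2.35%.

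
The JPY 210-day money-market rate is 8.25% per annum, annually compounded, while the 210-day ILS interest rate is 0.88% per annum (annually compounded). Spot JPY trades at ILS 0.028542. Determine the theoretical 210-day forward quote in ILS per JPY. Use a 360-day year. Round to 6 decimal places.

0.027392

T = 210/360 years.
ILS growth factor: (1 + 0.0088)^(210/360) = 1.005124.
JPY accumulates by (1 + 0.0825)^(210/360) = 1.0473286.
So F = 0.028542 × 1.005124 / 1.0473286 = 0.02739183 (ILS/JPY).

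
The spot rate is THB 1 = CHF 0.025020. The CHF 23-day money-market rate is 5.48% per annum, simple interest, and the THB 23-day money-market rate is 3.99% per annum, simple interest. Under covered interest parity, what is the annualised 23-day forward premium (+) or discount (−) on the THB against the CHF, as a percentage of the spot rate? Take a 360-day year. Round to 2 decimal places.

+1.49%

T = 23/360 years.
No-arbitrage forward: 0.02502 × 1.0035011 / 1.0025492 = 0.025043756 CHF/THB.
Annualised premium = (F − S)/S × (1/T) = (0.025043756 − 0.02502)/0.02502 ÷ (23/360) = 1.49%.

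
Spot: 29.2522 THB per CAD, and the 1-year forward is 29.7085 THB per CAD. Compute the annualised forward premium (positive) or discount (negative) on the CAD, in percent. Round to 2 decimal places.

+1.56%

T = 1 year.
Period premium: (29.7085 − 29.2522)/29.2522 = 0.0155988.
Annualise by dividing by T: 0.0155988 / 1 = 0.015599 → 1.56%.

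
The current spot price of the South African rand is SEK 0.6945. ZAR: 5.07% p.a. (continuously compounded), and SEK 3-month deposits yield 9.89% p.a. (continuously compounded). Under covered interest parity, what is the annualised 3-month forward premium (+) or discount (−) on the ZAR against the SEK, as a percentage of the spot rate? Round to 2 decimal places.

T = 3/12 years.
CIP forward (SEK per ZAR) = 0.6945 × 1.0250332/1.0127557 = 0.7029193.
(F − S)/S ÷ T = (0.7029193 − 0.6945)/0.6945/(3/12) = 0.048491 → 4.85%.

+4.85%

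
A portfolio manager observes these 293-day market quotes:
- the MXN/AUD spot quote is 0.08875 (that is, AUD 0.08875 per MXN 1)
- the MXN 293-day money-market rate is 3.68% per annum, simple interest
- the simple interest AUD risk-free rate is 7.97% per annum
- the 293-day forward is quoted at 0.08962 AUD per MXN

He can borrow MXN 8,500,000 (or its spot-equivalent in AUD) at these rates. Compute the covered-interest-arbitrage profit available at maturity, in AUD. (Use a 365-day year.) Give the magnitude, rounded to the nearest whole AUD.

AUD 18,365

T = 293/365 years.
Route A — deposit MXN, sell forward: 8,500,000 × 1.02954082 × 0.08962 = AUD 784,273.31.
Route B — convert at spot, deposit AUD: 8,500,000 × 0.08875 × 1.06397836 = AUD 802,638.68.
The quoted forward undervalues MXN, so borrow MXN, convert to AUD at spot, deposit the AUD at 7.97%, and buy MXN forward at 0.08962 to cover the loan.
Profit = 802,638.68 − 784,273.31 = AUD 18,365.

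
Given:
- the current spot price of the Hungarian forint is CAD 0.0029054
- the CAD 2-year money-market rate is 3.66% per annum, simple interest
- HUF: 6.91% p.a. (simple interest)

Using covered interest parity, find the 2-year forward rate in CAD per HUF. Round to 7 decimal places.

0.0027395

T = 2 years.
Growth of 1 CAD over T: 1 + 0.0366×2 = 1.073200.
Growth of 1 HUF over T: 1 + 0.0691×2 = 1.138200.
CIP: F = S · (grow CAD)/(grow HUF) = 0.0029054 × 1.073200/1.138200 = 0.002739479 CAD per HUF.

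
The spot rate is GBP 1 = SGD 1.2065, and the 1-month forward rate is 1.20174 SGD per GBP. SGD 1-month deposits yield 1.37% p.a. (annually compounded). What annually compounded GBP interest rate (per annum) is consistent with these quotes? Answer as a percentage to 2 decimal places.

6.29%

T = 1/12 years.
F/S = 1.20174/1.2065 = 0.9960547 = (growth of SGD) / (growth of GBP).
SGD growth factor: (1 + 0.0137)^(1/12) = 1.0011346.
So the GBP growth factor = 1.005100.
r = 1.005100^(12/1) − 1 = 0.062946 → 6.29%.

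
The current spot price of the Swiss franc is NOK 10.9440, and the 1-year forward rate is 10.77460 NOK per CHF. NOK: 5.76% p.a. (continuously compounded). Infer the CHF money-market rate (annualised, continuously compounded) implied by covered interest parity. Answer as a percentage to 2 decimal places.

T = 1 year.
F/S = 10.7746/10.944 = 0.9845212 = (growth of NOK) / (growth of CHF).
The NOK side grows by e^(0.0576×1) = 1.0592912.
So the CHF growth factor = 1.0759455.
Take logs: ln 1.0759455 / 1 = 0.073200, so 7.32%.

7.32%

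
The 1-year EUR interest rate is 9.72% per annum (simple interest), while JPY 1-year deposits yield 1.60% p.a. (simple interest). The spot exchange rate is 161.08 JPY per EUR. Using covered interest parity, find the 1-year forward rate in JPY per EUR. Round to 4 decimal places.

149.1590

T = 1 year.
Growth of 1 JPY over T: 1 + 0.0160×1 = 1.016000.
EUR growth factor: 1 + 0.0972×1 = 1.097200.
Forward (JPY per EUR) = 161.08 × 1.016000 / 1.097200 = 149.159023.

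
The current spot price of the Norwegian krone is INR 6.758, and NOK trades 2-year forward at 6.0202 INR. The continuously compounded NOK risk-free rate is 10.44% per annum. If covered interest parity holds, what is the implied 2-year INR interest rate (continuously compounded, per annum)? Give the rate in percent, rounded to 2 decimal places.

T = 2 years.
F/S = 6.0202/6.758 = 0.8908257 = (growth of INR) / (growth of NOK).
The NOK side grows by e^(0.1044×2) = 1.2321985.
That pins the INR growth at 1.0976741.
r = ln(1.0976741)/2 = 0.046597 → 4.66%.

4.66%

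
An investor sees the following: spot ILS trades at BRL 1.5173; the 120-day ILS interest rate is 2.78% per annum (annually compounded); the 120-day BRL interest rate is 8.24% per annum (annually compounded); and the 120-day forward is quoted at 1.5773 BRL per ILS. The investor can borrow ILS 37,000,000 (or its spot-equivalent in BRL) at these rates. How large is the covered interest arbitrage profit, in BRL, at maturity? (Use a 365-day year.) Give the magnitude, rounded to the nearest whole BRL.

BRL 1,267,865

T = 120/365 years.
Keep in ILS, deliver into the forward: 37,000,000·1.0090557477·1.5773 = BRL 58,888,594.34.
Swap to BRL now, deposit: 37,000,000·1.5173·1.0263738362 = BRL 57,620,729.80.
The quoted forward overvalues ILS, so borrow BRL, buy ILS at spot, deposit the ILS at 2.78%, and sell the proceeds forward at 1.5773.
Profit = 58,888,594.34 − 57,620,729.80 = BRL 1,267,865.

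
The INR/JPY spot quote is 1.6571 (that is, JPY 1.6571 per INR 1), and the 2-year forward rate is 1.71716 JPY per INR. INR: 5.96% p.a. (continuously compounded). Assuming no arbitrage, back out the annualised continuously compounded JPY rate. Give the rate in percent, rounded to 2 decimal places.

7.74%

T = 2 years.
By CIP, F/S equals the JPY-to-INR growth ratio: 1.71716/1.6571 = 1.0362440.
The INR side grows by e^(0.0596×2) = 1.1265952.
So the JPY growth factor = 1.1674275.
r = ln(1.1674275)/2 = 0.077401 → 7.74%.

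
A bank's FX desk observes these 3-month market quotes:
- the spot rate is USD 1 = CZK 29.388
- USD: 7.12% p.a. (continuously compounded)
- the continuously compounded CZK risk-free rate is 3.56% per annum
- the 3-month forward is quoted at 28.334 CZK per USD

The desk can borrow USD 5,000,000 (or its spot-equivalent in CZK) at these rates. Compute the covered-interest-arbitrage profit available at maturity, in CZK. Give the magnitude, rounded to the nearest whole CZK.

T = 3/12 years.
Invest the USD and cover forward: 5,000,000 × 1.01795936416 × 28.334 = CZK 144,214,303.12.
Convert at spot and invest in CZK: 5,000,000 × 29.388 × 1.00893972276 = CZK 148,253,602.86.
The quoted forward undervalues USD, so borrow USD, convert to CZK at spot, deposit the CZK at 3.56%, and buy USD forward at 28.334 to cover the loan.
Profit = 148,253,602.86 − 144,214,303.12 = CZK 4,039,300.

CZK 4,039,300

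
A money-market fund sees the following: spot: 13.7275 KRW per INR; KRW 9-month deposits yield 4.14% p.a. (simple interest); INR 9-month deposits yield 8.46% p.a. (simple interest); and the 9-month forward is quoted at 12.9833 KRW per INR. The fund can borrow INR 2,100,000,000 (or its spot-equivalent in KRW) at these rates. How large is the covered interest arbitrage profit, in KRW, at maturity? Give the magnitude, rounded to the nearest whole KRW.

T = 9/12 years.
Keep in INR, deliver into the forward: 2,100,000,000·1.063450·12.9833 = KRW 28,994,889,808.50.
Swap to KRW now, deposit: 2,100,000,000·13.7275·1.031050 = KRW 29,722,851,637.50.
The quoted forward undervalues INR, so borrow INR, convert to KRW at spot, deposit the KRW at 4.14%, and buy INR forward at 12.9833 to cover the loan.
The gap between the two covered legs is KRW 727,961,829.

KRW 727,961,829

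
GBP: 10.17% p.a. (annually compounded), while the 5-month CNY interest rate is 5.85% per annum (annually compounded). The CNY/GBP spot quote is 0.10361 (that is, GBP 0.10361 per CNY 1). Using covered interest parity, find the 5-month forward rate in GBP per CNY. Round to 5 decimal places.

T = 5/12 years.
Growth of 1 GBP over T: (1 + 0.1017)^(5/12) = 1.0411814.
Growth of 1 CNY over T: (1 + 0.0585)^(5/12) = 1.0239715.
So F = 0.10361 × 1.0411814 / 1.0239715 = 0.1053514 (GBP/CNY).

0.10535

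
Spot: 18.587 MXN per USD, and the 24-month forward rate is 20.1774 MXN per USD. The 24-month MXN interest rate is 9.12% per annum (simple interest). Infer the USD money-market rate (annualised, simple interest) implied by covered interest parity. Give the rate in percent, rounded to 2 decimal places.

4.46%

T = 2 years.
F/S = 20.1774/18.587 = 1.0855652 = (growth of MXN) / (growth of USD).
MXN growth factor: 1 + 0.0912×2 = 1.182400.
That pins the USD growth at 1.0892022.
(1.0892022 − 1)/T = 0.044601, i.e. 4.46%.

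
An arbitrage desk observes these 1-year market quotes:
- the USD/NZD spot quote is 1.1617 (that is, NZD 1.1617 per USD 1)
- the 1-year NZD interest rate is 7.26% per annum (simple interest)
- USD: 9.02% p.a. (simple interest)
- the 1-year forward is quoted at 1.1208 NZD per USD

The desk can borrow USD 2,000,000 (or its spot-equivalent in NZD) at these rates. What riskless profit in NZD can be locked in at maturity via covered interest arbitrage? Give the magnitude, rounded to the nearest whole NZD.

NZD 48,287

T = 1 year.
Invest the USD and cover forward: 2,000,000 × 1.090200 × 1.1208 = NZD 2,443,792.32.
Convert at spot and invest in NZD: 2,000,000 × 1.1617 × 1.072600 = NZD 2,492,078.84.
The quoted forward undervalues USD, so borrow USD, convert to NZD at spot, deposit the NZD at 7.26%, and buy USD forward at 1.1208 to cover the loan.
Profit = 2,492,078.84 − 2,443,792.32 = NZD 48,287.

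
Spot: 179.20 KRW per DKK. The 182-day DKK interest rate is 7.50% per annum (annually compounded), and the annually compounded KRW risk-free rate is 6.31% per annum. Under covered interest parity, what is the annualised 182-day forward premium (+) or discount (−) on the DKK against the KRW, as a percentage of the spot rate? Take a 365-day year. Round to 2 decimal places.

T = 182/365 years.
F = S · g_KRW/g_DKK = 179.2 × 1.030981/1.0367194 = 178.20810.
(F − S)/S ÷ T = (178.20810 − 179.2)/179.2/(182/365) = -0.011101 → -1.11%.

-1.11%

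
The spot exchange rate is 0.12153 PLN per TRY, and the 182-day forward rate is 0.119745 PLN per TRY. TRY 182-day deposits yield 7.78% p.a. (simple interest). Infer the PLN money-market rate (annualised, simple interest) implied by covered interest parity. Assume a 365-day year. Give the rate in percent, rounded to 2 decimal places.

4.72%

T = 182/365 years.
By CIP, F/S equals the PLN-to-TRY growth ratio: 0.119745/0.12153 = 0.9853123.
TRY growth factor: 1 + 0.0778×182/365 = 1.0387934.
So the PLN growth factor = 1.0235359.
r = (1.0235359 − 1)/(182/365) = 0.047201 → 4.72%.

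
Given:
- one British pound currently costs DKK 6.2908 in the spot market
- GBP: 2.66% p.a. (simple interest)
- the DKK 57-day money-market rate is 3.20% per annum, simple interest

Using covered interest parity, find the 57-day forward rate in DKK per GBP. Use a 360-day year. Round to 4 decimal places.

T = 57/360 years.
DKK accumulates by 1 + 0.0320×57/360 = 1.0050667.
GBP growth factor: 1 + 0.0266×57/360 = 1.0042117.
So F = 6.2908 × 1.0050667 / 1.0042117 = 6.296156 (DKK/GBP).

6.2962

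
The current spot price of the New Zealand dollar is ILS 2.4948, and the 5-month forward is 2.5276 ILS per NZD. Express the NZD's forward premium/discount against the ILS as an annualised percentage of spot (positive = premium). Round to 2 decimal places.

+3.16%

T = 5/12 years.
(F − S)/S = (2.5276 − 2.4948)/2.4948 = 0.0131473.
Per annum: 0.0131473 / (5/12) = 0.031554 = 3.16%.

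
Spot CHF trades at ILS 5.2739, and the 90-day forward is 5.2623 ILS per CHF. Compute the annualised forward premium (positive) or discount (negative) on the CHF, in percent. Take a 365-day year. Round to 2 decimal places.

T = 90/365 years.
Period premium: (5.2623 − 5.2739)/5.2739 = -0.0021995.
×(1/T) gives -0.89% p.a.

-0.89%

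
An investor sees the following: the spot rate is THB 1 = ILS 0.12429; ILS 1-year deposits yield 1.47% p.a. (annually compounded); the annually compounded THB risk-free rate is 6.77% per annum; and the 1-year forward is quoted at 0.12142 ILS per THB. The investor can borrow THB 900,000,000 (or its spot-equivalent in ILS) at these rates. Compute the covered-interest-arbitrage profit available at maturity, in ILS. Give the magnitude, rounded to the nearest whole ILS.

ILS 3,170,764

T = 1 year.
Route A — deposit THB, sell forward: 900,000,000 × 1.067700 × 0.12142 = ILS 116,676,120.60.
Route B — convert at spot, deposit ILS: 900,000,000 × 0.12429 × 1.014700 = ILS 113,505,356.70.
The quoted forward overvalues THB, so borrow ILS, buy THB at spot, deposit the THB at 6.77%, and sell the proceeds forward at 0.12142.
Arbitrage profit = |116,676,120.60 − 113,505,356.70| = ILS 3,170,764.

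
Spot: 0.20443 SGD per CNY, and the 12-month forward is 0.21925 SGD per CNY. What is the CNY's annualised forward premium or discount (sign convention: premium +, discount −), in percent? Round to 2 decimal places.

T = 1 year.
CNY trades forward at +7.24943% vs spot over the period.
Annualise by dividing by T: 0.0724943 / 1 = 0.072494 → 7.25%.

+7.25%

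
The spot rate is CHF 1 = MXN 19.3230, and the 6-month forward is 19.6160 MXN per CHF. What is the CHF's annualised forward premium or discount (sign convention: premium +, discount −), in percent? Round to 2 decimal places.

+3.03%

T = 6/12 years.
CHF trades forward at +1.51633% vs spot over the period.
Annualise by dividing by T: 0.0151633 / (6/12) = 0.030327 → 3.03%.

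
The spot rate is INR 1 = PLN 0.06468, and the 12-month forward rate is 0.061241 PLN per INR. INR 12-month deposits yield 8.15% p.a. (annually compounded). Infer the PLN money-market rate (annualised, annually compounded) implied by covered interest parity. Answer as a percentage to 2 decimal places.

2.40%

T = 1 year.
F/S = 0.061241/0.06468 = 0.9468306 = (growth of PLN) / (growth of INR).
The INR side grows by (1 + 0.0815)^1 = 1.081500.
That pins the PLN growth at 1.0239973.
Annualise: 1.0239973^(1/1) − 1 = 0.023997 = 2.40%.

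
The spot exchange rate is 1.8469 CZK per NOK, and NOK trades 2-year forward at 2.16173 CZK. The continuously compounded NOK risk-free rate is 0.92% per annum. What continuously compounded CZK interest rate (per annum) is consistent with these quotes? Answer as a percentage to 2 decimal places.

T = 2 years.
CIP gives F = S · g_CZK/g_NOK, so g_CZK/g_NOK = 2.16173/1.8469 = 1.1704640.
The NOK side grows by e^(0.0092×2) = 1.0185703.
Hence g_CZK = 1.1921999.
r = ln(1.1921999)/2 = 0.087900 → 8.79%.

8.79%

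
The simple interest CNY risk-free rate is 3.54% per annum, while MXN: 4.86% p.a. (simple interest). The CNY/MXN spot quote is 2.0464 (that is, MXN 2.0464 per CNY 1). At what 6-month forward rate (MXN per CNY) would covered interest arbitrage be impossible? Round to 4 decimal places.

T = 6/12 years.
MXN accumulates by 1 + 0.0486×6/12 = 1.024300.
Growth of 1 CNY over T: 1 + 0.0354×6/12 = 1.017700.
So F = 2.0464 × 1.024300 / 1.017700 = 2.059671 (MXN/CNY).

2.0597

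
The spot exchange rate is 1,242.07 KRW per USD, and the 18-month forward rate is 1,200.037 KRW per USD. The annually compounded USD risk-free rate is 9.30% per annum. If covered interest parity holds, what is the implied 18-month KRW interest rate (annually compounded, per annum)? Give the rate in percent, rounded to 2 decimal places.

T = 18/12 years.
F/S = 1200.037/1242.07 = 0.9661589 = (growth of KRW) / (growth of USD).
USD growth factor: (1 + 0.0930)^(18/12) = 1.1426948.
Hence g_KRW = 1.1040248.
r = 1.1040248^(12/18) − 1 = 0.068200 → 6.82%.

6.82%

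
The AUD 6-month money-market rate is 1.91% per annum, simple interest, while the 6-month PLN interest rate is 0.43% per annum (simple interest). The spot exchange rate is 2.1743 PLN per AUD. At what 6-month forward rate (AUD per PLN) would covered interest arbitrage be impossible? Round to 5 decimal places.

0.46331

T = 6/12 years.
Growth of 1 PLN over T: 1 + 0.0043×6/12 = 1.002150.
AUD accumulates by 1 + 0.0191×6/12 = 1.009550.
CIP: F = S · (grow PLN)/(grow AUD) = 2.1743 × 1.002150/1.009550 = 2.158362 PLN per AUD.
Quoted the other way: 1/2.158362 = 0.46331 AUD per PLN.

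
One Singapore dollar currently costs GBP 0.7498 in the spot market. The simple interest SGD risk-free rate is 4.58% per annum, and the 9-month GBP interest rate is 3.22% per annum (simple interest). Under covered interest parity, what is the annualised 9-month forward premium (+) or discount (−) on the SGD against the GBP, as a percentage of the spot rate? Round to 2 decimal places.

-1.31%

T = 9/12 years.
F = S · g_GBP/g_SGD = 0.7498 × 1.024150/1.034350 = 0.7424060.
(F − S)/S ÷ T = (0.7424060 − 0.7498)/0.7498/(9/12) = -0.013148 → -1.31%.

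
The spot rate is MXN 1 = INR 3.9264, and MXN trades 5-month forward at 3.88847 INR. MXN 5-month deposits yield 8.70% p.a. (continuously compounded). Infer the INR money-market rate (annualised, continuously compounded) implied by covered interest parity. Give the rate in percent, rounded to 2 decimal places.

6.37%

T = 5/12 years.
F/S = 3.88847/3.9264 = 0.9903398 = (growth of INR) / (growth of MXN).
MXN growth factor: e^(0.0870×5/12) = 1.036915.
Hence g_INR = 1.0268982.
r = ln(1.0268982)/(5/12) = 0.063703 → 6.37%.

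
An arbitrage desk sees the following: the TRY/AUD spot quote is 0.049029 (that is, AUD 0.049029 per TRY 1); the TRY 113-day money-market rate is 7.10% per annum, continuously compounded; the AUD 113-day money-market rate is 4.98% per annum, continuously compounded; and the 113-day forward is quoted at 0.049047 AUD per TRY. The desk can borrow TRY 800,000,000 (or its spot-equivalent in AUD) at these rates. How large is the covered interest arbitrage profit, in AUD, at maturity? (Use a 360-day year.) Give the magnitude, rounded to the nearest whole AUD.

T = 113/360 years.
Invest the TRY and cover forward: 800,000,000 × 1.0225363016 × 0.049047 = AUD 40,121,870.39.
Convert at spot and invest in AUD: 800,000,000 × 0.049029 × 1.0157544803 = AUD 39,841,141.13.
The quoted forward overvalues TRY, so borrow AUD, buy TRY at spot, deposit the TRY at 7.10%, and sell the proceeds forward at 0.049047.
The gap between the two covered legs is AUD 280,729.

AUD 280,729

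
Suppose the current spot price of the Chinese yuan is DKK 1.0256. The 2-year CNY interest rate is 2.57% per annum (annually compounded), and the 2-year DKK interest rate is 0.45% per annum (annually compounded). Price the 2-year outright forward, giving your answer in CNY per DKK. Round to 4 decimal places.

1.0166

T = 2 years.
Growth of 1 DKK over T: (1 + 0.0045)^2 = 1.0090202.
CNY accumulates by (1 + 0.0257)^2 = 1.0520605.
CIP: F = S · (grow DKK)/(grow CNY) = 1.0256 × 1.0090202/1.0520605 = 0.9836422 DKK per CNY.
Invert for CNY per DKK: 1 / 0.9836422 = 1.0166.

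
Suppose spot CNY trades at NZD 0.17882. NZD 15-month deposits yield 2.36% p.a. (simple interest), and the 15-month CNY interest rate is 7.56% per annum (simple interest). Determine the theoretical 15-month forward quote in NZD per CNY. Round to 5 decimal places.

0.16820

T = 15/12 years.
NZD growth factor: 1 + 0.0236×15/12 = 1.029500.
Growth of 1 CNY over T: 1 + 0.0756×15/12 = 1.094500.
Forward (NZD per CNY) = 0.17882 × 1.029500 / 1.094500 = 0.1682003.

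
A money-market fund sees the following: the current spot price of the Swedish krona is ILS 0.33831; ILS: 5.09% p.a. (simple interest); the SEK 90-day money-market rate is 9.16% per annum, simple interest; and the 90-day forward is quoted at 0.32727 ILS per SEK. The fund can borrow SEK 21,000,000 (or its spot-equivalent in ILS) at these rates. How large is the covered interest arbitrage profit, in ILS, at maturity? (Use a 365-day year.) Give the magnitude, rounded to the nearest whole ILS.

T = 90/365 years.
Route A — deposit SEK, sell forward: 21,000,000 × 1.022586301 × 0.32727 = ILS 7,027,898.19.
Route B — convert at spot, deposit ILS: 21,000,000 × 0.33831 × 1.012550685 = ILS 7,193,676.47.
The quoted forward undervalues SEK, so borrow SEK, convert to ILS at spot, deposit the ILS at 5.09%, and buy SEK forward at 0.32727 to cover the loan.
Profit = 7,193,676.47 − 7,027,898.19 = ILS 165,778.

ILS 165,778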